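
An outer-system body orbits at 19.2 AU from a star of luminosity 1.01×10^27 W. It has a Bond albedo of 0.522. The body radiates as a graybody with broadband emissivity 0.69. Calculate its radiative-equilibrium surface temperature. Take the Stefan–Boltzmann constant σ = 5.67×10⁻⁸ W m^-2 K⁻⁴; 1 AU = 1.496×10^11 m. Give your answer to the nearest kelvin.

d = 19.2 × 1.496×10^11 m = 2.872×10^12 m.
Flux at the orbit: S = L/(4πd²) = 1.01×10^27/(4π·(2.87×10^12)²) = 9.742 W m^-2.
Absorbed flux (global mean): S(1−α)/4 = 9.742·0.478/4 = 1.164 W m^-2.
Equating to εσT⁴ with ε = 0.69: T = (1.164/0.69σ)^(1/4) = 73.86 K.

74 kelvin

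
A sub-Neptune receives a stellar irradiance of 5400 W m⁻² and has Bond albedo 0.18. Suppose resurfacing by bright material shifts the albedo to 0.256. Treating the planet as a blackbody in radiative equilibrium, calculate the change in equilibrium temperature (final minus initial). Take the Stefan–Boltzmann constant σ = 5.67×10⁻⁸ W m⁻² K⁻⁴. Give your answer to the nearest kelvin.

Before: T₁ = [5400·0.82/(4σ)]^(1/4) = 373.8 K.
With α = 0.256, T₂ = 364.8 K.
ΔT = T₂ − T₁ = -8.980 K.

-9 K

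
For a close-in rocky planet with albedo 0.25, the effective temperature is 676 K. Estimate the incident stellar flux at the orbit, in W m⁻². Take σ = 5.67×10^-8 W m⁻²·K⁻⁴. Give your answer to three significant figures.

63100 W m⁻²

Invert the energy balance for S: S = 4σT⁴/(1−α).
σT⁴ = 5.67×10⁻⁸·(676)⁴ = 11840 W m⁻².
So S = 4×11840/(1−0.25) = 63150 W m⁻².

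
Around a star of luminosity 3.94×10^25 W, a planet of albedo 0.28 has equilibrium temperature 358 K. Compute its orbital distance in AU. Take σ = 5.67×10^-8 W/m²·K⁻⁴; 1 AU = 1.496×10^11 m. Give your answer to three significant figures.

0.165 AU

Energy balance gives S = 4σT⁴/(1−α) = 5174 W/m².
S = L/(4πd²) → d = √(L/4πS) = √(3.94×10^25/(4π·5174)) = 2.462×10^10 m = 0.1645 AU.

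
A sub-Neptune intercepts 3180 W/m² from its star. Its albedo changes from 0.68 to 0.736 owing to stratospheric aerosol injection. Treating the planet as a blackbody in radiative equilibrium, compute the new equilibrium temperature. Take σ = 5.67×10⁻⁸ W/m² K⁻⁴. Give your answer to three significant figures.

247 kelvin

T₂ = [S(1−α₂)/(4σ)]^(1/4) = [3180·0.264/(4σ)]^(1/4) = 246.7 K.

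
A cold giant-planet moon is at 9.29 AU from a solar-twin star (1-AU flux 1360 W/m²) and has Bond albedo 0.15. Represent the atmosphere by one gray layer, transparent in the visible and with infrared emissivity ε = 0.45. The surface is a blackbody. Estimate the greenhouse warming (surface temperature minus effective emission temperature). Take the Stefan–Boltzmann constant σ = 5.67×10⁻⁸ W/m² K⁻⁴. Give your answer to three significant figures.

By the inverse-square law, S = 1360/9.29² = 15.76 W/m².
At the top of the atmosphere, σT_e⁴ = S(1−α)/4 = 3.349 W/m², giving T_e = 87.66 K.
For a single slab of emissivity ε, T_s⁴ = 2T_e⁴/(2−ε); thus T_s = 87.66·(1.29)^(1/4) = 93.43 K.
T_s − T_e = 93.43 − 87.66 = 5.768 K.

5.77 K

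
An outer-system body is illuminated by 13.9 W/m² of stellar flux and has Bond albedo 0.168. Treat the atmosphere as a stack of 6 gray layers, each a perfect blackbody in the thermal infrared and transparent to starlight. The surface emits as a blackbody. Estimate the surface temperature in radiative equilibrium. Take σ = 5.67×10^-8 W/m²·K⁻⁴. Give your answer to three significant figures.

Top-of-atmosphere balance: σT_e⁴ = S(1−α)/4 = 2.891 W/m² → T_e = 84.50 K.
With N = 6 opaque layers, T_s = (N+1)^(1/4)·T_e = 7^(1/4)·84.50 = 137.5 K.

137 K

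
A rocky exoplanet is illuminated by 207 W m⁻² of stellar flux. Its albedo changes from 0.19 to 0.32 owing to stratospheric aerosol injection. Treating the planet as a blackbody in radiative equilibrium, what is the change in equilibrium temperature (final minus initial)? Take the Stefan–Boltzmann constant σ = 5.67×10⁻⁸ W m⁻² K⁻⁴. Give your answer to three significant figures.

-7.06 K

With α = 0.19, T₁ = 164.9 K.
With α = 0.32, T₂ = 157.8 K.
ΔT = T₂ − T₁ = -7.056 K.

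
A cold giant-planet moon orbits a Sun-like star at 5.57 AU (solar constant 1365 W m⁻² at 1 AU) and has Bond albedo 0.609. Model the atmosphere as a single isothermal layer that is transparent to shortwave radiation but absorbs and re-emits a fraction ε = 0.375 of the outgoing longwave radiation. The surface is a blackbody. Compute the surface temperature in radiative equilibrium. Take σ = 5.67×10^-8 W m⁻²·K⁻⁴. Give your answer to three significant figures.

98.3 kelvin

Flux at the orbit: S = 1365/(5.57)² = 44.00 W m⁻².
Effective emission temperature (TOA balance): σT_e⁴ = S(1−α)/4 = 4.301 W m⁻² → T_e = 93.32 K.
For a single slab of emissivity ε, T_s⁴ = 2T_e⁴/(2−ε); thus T_s = 93.32·(1.231)^(1/4) = 98.30 K.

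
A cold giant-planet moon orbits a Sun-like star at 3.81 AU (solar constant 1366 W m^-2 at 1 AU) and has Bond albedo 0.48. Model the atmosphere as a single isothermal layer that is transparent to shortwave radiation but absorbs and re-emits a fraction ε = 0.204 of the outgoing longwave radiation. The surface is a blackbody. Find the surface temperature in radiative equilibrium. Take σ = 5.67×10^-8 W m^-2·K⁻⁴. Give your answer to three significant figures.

125 K

Irradiance scales as 1/d², so S = 1366 W m^-2 × (1/3.81)² = 94.10 W m^-2.
The planet radiates to space at T_e = [S(1−α)/(4σ)]^(1/4) = 121.2 K.
Surface balance with a leaky layer gives σT_s⁴ = σT_e⁴·2/(2−ε), so T_s = T_e·[2/(2−0.204)]^(1/4) = 124.5 K.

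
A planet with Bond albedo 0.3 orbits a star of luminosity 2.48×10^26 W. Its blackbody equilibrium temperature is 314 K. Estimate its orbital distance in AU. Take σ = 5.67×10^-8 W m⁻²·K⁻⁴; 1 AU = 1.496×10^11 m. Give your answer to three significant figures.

0.529 AU

Required flux: S = 4σT⁴/(1−α) = 3150 W m⁻².
Then d = [L/(4πS)]^(1/2) = 7.916×10^10 m, i.e. 0.5291 AU.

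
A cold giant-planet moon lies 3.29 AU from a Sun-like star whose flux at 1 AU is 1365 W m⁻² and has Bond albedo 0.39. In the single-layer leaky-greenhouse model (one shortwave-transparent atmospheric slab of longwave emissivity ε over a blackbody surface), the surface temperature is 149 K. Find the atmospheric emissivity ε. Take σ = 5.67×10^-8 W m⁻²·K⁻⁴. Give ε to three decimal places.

By the inverse-square law, S = 1365/3.29² = 126.1 W m⁻².
TOA balance gives T_e = 135.7 K.
Since (2−ε)/2 = (T_e/T_s)⁴ = 0.6881, ε = 0.6237.

0.624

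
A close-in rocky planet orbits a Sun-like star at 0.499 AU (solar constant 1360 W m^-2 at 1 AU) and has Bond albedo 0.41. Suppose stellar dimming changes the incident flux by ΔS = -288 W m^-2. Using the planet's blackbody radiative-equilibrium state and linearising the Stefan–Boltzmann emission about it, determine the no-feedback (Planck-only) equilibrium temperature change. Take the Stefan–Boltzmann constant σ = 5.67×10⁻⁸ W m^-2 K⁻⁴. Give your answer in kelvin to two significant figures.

Flux at the orbit: S = 1360/(0.499)² = 5462 W m^-2.
Unperturbed T_e = [5462·(1−0.41)/(4σ)]^¼ = 345.3 K.
ΔF = Δ[S(1−α)]/4 = (1−0.41)·-288/4 = -42.48 W m^-2.
Linearising σT⁴ gives d(σT⁴)/dT = 4σT_e³ = 9.334 W m^-2 per K.
ΔT₀ = ΔF/λ_P = -42.48/9.334 = -4.55 K.

-4.6 K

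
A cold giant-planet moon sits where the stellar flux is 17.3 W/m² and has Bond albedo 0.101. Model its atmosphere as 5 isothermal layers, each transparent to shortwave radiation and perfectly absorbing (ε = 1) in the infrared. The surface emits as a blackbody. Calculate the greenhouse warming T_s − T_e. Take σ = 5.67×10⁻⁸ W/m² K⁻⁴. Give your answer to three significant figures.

51.4 K

Top-of-atmosphere balance: σT_e⁴ = S(1−α)/4 = 3.888 W/m² → T_e = 91.00 K.
T_s = (N+1)^(1/4)·T_e = 142.4 K.
So the greenhouse effect raises the surface by 142.4 − 91.00 = 51.42 K.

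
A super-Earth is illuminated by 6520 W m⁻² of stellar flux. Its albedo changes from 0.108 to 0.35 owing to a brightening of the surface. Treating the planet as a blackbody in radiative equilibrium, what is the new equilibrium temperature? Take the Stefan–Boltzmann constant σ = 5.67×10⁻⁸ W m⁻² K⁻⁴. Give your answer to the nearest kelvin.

T₂ = [S(1−α₂)/(4σ)]^(1/4) = [6520·0.65/(4σ)]^(1/4) = 369.7 K.

370 kelvin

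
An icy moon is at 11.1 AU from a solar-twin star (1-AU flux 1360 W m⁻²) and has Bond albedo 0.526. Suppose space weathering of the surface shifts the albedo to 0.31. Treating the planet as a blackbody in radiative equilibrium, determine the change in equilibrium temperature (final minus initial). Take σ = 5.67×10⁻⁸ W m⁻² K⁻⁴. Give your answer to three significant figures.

6.82 K

Irradiance scales as 1/d², so S = 1360 W m⁻² × (1/11.1)² = 11.04 W m⁻².
Initial: T₁ = [S(1−0.526)/(4σ)]^(1/4) = 69.30 K.
After:  T₂ = [11.04·0.69/(4σ)]^(1/4) = 76.12 K.
ΔT = T₂ − T₁ = 6.821 K.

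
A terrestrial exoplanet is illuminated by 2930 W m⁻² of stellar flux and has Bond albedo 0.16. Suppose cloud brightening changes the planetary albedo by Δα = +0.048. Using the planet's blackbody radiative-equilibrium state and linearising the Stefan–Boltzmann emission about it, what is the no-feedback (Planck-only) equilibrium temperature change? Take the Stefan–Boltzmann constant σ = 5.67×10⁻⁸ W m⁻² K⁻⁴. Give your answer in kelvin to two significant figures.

The baseline emission temperature is T_e = 322.8 K.
ΔF = −(S/4)Δα = −(2930/4)×(+0.048) = -35.16 W m⁻².
Linearising σT⁴ gives d(σT⁴)/dT = 4σT_e³ = 7.626 W m⁻² per K.
Hence the no-feedback warming is ΔF/(4σT_e³) = -4.61 K.

-4.6 K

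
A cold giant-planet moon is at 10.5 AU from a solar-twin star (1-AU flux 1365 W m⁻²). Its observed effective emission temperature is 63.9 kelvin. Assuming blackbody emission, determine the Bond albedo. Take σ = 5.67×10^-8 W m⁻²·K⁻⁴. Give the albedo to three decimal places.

Irradiance scales as 1/d², so S = 1365 W m⁻² × (1/10.5)² = 12.38 W m⁻².
Rearranging the radiative balance, α = 1 − 4σT⁴/S.
4σT⁴ = 4·5.67×10⁻⁸·(63.9)⁴ = 3.781 W m⁻².
Hence α = 1 − 3.781/12.38 = 0.6946.

0.695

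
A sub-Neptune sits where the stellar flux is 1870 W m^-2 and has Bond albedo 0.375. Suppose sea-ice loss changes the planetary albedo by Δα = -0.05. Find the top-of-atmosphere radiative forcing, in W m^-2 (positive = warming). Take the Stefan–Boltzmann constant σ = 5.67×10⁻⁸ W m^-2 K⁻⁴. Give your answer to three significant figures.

ΔF = −(S/4)Δα = −(1870/4)×(-0.05) = 23.38 W m^-2.

23.4 W m^-2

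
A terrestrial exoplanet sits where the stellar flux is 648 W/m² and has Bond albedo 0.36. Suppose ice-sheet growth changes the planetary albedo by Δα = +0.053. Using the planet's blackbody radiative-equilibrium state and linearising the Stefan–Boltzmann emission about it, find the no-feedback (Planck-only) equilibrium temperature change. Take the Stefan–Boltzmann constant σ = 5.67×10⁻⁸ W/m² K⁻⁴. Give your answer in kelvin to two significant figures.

Reference equilibrium: T_e = [S(1−α)/(4σ)]^(1/4) = 206.8 K.
TOA radiative forcing: ΔF = −S·Δα/4 = −648.0·(+0.053)/4 = -8.586 W/m².
Linearising σT⁴ gives d(σT⁴)/dT = 4σT_e³ = 2.006 W/m² per K.
Hence the no-feedback warming is ΔF/(4σT_e³) = -4.28 K.

-4.3 K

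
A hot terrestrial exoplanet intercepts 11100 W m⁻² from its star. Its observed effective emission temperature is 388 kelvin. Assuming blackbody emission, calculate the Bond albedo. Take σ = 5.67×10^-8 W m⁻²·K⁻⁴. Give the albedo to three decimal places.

0.537

Energy balance: S(1−α)/4 = σT⁴, so 1−α = 4σT⁴/S.
σT⁴ = 1285 W m⁻², so 4σT⁴ = 5140 W m⁻².
Hence α = 1 − 5140/11100 = 0.5369.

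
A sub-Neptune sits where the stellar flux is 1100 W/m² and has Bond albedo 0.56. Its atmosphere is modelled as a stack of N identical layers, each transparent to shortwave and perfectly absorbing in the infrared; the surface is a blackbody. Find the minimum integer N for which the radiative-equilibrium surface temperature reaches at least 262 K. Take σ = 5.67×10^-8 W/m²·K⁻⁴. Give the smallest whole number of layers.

2

OLR = S(1−α)/4 = 121.0 W/m²; the top layer radiates at T_e = 214.9 K.
Need (N+1)T_e⁴ ≥ T_s⁴, i.e. N+1 ≥ (262/214.9)⁴ = 2.208.
Rounding up, N = 2.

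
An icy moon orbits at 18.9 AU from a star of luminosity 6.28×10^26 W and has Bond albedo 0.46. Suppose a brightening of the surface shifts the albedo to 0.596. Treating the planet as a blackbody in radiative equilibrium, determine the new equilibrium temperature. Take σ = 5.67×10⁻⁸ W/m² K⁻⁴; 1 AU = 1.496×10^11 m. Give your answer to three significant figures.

57.8 kelvin

Orbital distance: d = 18.9 AU = 2.827×10^12 m.
Flux at the orbit: S = L/(4πd²) = 6.28×10^26/(4π·(2.83×10^12)²) = 6.251 W/m².
With the new albedo, S(1−α₂)/4 = 0.6314 W/m², so T₂ = 57.77 K.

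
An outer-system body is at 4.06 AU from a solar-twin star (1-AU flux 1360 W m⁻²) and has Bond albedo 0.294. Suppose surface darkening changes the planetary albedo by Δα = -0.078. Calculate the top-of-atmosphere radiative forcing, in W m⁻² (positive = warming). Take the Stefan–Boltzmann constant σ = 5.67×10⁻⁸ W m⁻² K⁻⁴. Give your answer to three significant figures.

1.61 W m⁻²

By the inverse-square law, S = 1360/4.06² = 82.51 W m⁻².
The change in absorbed flux is Δ[S(1−α)/4] = −SΔα/4 = 1.609 W m⁻².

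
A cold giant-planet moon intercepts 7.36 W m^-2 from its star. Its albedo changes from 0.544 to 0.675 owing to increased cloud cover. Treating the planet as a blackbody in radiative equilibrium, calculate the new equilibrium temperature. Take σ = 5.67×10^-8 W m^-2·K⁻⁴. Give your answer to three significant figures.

T₂ = [S(1−α₂)/(4σ)]^(1/4) = [7.360·0.325/(4σ)]^(1/4) = 56.99 K.

57.0 K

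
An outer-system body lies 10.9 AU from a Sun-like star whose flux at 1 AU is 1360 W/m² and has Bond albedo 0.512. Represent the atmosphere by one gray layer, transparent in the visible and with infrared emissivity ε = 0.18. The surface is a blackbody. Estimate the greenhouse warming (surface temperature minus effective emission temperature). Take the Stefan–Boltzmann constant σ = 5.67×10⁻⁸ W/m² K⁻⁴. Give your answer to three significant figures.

Irradiance scales as 1/d², so S = 1360 W/m² × (1/10.9)² = 11.45 W/m².
At the top of the atmosphere, σT_e⁴ = S(1−α)/4 = 1.397 W/m², giving T_e = 70.45 K.
The surface balance (absorbed SW + ε·downward IR = σT_s⁴) with T_a⁴ = T_s⁴/2 reduces to T_s = T_e·[2/(2−ε)]^¼ = 72.13 K.
Greenhouse warming: T_s − T_e = 1.681 K.

1.68 kelvin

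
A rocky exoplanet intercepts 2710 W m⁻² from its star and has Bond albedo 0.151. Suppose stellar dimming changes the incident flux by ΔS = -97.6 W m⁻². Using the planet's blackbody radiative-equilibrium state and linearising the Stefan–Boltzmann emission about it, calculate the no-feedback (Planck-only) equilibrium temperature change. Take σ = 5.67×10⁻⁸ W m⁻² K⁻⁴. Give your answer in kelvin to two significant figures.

The baseline emission temperature is T_e = 317.4 K.
Only a fraction (1−α) is absorbed and it's spread over 4πR², so ΔF = (1−α)ΔS/4 = -20.72 W m⁻².
Linearising σT⁴ gives d(σT⁴)/dT = 4σT_e³ = 7.250 W m⁻² per K.
So ΔT₀ = -20.72/7.250 = -2.86 K.

-2.9 K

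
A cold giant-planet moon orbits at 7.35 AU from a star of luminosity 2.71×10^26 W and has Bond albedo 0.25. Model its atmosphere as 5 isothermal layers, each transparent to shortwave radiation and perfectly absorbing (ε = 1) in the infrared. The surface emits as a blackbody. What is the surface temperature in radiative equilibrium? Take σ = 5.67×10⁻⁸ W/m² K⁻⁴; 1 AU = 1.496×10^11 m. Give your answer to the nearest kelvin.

Orbital distance: d = 7.35 AU = 1.100×10^12 m.
S = L/(4πd²) = 17.84 W/m².
Top-of-atmosphere balance: σT_e⁴ = S(1−α)/4 = 3.344 W/m² → T_e = 87.64 K.
Layer-by-layer balance gives σT_s⁴ = (N+1)σT_e⁴, so T_s = 6^¼·87.64 = 137.2 K.

137 K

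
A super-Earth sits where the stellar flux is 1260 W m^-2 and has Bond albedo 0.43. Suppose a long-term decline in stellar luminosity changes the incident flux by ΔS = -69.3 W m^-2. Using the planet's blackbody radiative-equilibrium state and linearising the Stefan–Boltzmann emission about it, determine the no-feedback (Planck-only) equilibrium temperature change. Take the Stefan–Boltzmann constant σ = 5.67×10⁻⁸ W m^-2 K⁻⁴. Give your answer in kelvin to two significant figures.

-3.3 K

The baseline emission temperature is T_e = 237.2 K.
TOA radiative forcing: ΔF = (1−α)ΔS/4 = 0.57·(-69.3)/4 = -9.875 W m^-2.
Linearising σT⁴ gives d(σT⁴)/dT = 4σT_e³ = 3.028 W m^-2 per K.
ΔT₀ = ΔF/λ_P = -9.875/3.028 = -3.26 K.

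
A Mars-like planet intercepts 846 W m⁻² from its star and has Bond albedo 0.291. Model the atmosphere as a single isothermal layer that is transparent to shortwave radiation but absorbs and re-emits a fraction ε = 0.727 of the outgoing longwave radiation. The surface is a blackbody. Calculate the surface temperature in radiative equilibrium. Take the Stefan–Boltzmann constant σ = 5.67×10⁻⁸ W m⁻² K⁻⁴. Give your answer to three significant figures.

254 kelvin

At the top of the atmosphere, σT_e⁴ = S(1−α)/4 = 150.0 W m⁻², giving T_e = 226.8 K.
Surface balance with a leaky layer gives σT_s⁴ = σT_e⁴·2/(2−ε), so T_s = T_e·[2/(2−0.727)]^(1/4) = 253.9 K.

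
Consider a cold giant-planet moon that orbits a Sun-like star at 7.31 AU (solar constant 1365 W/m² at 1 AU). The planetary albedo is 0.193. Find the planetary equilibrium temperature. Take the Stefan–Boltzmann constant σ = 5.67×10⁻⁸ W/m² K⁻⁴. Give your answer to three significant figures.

Flux at the orbit: S = 1365/(7.31)² = 25.54 W/m².
The planet absorbs (1−α)S over its disc πR² and re-emits over 4πR², so the mean absorbed flux is (1−0.193)·25.54/4 = 5.154 W/m².
In equilibrium σT⁴ equals this, so T = 97.64 K.

97.6 K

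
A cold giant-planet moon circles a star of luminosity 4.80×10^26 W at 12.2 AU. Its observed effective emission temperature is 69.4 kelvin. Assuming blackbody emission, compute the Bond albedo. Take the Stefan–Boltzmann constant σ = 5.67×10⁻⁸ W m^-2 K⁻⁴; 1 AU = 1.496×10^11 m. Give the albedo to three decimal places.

0.541

d = 12.2 × 1.496×10^11 m = 1.825×10^12 m.
Spreading L over a sphere of radius d: S = 4.80×10^26/(4π·1.83×10^12²) = 11.47 W m^-2.
Rearranging the radiative balance, α = 1 − 4σT⁴/S.
4σT⁴ = 4·5.67×10⁻⁸·(69.4)⁴ = 5.261 W m^-2.
Hence α = 1 − 5.261/11.47 = 0.5412.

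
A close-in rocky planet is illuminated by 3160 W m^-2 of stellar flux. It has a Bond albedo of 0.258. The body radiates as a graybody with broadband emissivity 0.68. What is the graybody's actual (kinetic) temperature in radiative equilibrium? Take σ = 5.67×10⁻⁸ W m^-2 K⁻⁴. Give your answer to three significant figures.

351 K

Averaging over the sphere, the absorbed flux is S(1−α)/4 = 586.2 W m^-2.
Radiative balance εσT⁴ = 586.2 gives T = [586.2/(0.68·σ)]^(1/4) = 351.1 K.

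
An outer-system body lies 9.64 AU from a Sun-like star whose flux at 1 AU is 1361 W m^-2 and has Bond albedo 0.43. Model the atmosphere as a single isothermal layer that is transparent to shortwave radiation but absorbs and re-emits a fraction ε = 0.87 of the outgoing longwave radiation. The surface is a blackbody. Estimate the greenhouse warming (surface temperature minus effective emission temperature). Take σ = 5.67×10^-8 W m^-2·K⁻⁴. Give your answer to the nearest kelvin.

By the inverse-square law, S = 1361/9.64² = 14.65 W m^-2.
The planet radiates to space at T_e = [S(1−α)/(4σ)]^(1/4) = 77.89 K.
Surface balance with a leaky layer gives σT_s⁴ = σT_e⁴·2/(2−ε), so T_s = T_e·[2/(2−0.87)]^(1/4) = 89.84 K.
Greenhouse warming: T_s − T_e = 11.95 K.

12 K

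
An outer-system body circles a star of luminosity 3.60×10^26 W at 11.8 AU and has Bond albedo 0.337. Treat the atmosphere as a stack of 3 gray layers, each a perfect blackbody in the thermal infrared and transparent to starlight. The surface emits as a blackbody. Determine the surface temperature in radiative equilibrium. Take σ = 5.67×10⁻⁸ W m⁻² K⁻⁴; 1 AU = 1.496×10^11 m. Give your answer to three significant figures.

102 kelvin

d = 11.8 × 1.496×10^11 m = 1.765×10^12 m.
Spreading L over a sphere of radius d: S = 3.60×10^26/(4π·1.77×10^12²) = 9.193 W m⁻².
OLR = S(1−α)/4 = 1.524 W m⁻²; the top layer radiates at T_e = 72.00 K.
For an N-layer opaque stack, T_s⁴ = (N+1)T_e⁴, hence T_s = (4)^(1/4)×72.00 K = 101.8 K.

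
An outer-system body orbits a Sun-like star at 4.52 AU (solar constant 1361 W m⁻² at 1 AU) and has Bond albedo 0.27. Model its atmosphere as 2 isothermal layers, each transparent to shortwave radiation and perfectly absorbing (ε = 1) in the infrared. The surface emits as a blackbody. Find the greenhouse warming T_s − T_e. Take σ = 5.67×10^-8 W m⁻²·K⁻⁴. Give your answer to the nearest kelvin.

38 kelvin

Irradiance scales as 1/d², so S = 1361 W m⁻² × (1/4.52)² = 66.62 W m⁻².
OLR = S(1−α)/4 = 12.16 W m⁻²; the top layer radiates at T_e = 121.0 K.
Surface: T_s = (3)^¼·T_e = 159.3 K.
So the greenhouse effect raises the surface by 159.3 − 121.0 = 38.25 K.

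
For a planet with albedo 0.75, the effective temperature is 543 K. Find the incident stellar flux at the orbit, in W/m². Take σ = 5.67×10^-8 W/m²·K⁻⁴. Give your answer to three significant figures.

Invert the energy balance for S: S = 4σT⁴/(1−α).
σT⁴ = 5.67×10⁻⁸·(543)⁴ = 4929 W/m².
So S = 4×4929/(1−0.75) = 78870 W/m².

78900 W/m²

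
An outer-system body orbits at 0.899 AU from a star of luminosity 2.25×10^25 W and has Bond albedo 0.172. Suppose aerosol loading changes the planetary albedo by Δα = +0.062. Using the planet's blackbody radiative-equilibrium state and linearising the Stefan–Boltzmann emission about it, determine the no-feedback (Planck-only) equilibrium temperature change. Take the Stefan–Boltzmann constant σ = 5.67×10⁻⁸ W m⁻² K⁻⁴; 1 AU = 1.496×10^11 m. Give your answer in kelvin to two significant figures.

Orbital distance: d = 0.899 AU = 1.345×10^11 m.
Flux at the orbit: S = L/(4πd²) = 2.25×10^25/(4π·(1.34×10^11)²) = 98.99 W m⁻².
Unperturbed T_e = [98.99·(1−0.172)/(4σ)]^¼ = 137.9 K.
ΔF = −(S/4)Δα = −(98.99/4)×(+0.062) = -1.534 W m⁻².
Linearising σT⁴ gives d(σT⁴)/dT = 4σT_e³ = 0.5945 W m⁻² per K.
ΔT₀ = ΔF/λ_P = -1.534/0.5945 = -2.58 K.

-2.6 K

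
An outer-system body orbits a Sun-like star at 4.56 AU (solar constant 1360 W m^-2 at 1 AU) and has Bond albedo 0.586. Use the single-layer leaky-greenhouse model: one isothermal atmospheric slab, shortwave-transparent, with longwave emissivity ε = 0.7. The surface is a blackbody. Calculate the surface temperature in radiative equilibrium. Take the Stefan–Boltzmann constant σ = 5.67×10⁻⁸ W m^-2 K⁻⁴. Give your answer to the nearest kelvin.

Flux at the orbit: S = 1360/(4.56)² = 65.40 W m^-2.
The planet radiates to space at T_e = [S(1−α)/(4σ)]^(1/4) = 104.5 K.
For a single slab of emissivity ε, T_s⁴ = 2T_e⁴/(2−ε); thus T_s = 104.5·(1.538)^(1/4) = 116.4 K.

116 kelvin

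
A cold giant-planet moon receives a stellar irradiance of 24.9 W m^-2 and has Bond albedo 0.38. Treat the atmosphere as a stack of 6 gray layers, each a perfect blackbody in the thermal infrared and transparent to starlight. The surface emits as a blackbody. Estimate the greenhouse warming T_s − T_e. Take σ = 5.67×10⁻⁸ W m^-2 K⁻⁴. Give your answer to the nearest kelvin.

OLR = S(1−α)/4 = 3.859 W m^-2; the top layer radiates at T_e = 90.83 K.
T_s = (N+1)^(1/4)·T_e = 147.7 K.
Warming: T_s − T_e = 56.91 K.

57 K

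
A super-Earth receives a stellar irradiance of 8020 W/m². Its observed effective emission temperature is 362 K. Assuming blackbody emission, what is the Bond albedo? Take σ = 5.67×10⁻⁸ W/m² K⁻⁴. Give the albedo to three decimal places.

0.514

Rearranging the radiative balance, α = 1 − 4σT⁴/S.
4σT⁴ = 4·5.67×10⁻⁸·(362)⁴ = 3895 W/m².
Hence α = 1 − 3895/8020 = 0.5144.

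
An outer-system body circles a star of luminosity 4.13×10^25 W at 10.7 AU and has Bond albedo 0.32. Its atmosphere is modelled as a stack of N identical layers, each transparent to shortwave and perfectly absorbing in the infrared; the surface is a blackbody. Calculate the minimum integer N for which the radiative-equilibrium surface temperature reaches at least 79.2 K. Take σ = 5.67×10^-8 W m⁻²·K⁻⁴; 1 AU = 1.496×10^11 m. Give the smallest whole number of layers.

d = 10.7 × 1.496×10^11 m = 1.601×10^12 m.
Spreading L over a sphere of radius d: S = 4.13×10^25/(4π·1.60×10^12²) = 1.283 W m⁻².
Top-of-atmosphere balance: σT_e⁴ = S(1−α)/4 = 0.2181 W m⁻² → T_e = 44.28 K.
Since T_s⁴ = (N+1)T_e⁴, we need N ≥ (T_s/T_e)⁴ − 1 = 9.231.
The minimum whole number is N = 10.

10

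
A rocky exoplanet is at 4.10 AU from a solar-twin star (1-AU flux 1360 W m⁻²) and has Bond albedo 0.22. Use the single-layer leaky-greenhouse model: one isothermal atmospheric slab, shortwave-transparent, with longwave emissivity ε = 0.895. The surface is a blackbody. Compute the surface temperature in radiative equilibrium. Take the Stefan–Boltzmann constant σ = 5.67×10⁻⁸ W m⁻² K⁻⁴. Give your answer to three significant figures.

150 K

By the inverse-square law, S = 1360/4.10² = 80.90 W m⁻².
Effective emission temperature (TOA balance): σT_e⁴ = S(1−α)/4 = 15.78 W m⁻² → T_e = 129.2 K.
The surface balance (absorbed SW + ε·downward IR = σT_s⁴) with T_a⁴ = T_s⁴/2 reduces to T_s = T_e·[2/(2−ε)]^¼ = 149.8 K.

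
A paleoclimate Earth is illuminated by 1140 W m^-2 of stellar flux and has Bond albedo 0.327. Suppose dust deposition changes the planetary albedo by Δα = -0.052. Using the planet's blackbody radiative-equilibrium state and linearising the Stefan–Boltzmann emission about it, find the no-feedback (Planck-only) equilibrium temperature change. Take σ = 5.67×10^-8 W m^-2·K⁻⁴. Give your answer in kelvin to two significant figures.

Unperturbed T_e = [1140·(1−0.327)/(4σ)]^¼ = 241.2 K.
TOA radiative forcing: ΔF = −S·Δα/4 = −1140·(-0.052)/4 = 14.82 W m^-2.
The Planck feedback parameter is 4σT_e³ = 3.181 W m^-2/K.
Hence the no-feedback warming is ΔF/(4σT_e³) = 4.66 K.

4.7 K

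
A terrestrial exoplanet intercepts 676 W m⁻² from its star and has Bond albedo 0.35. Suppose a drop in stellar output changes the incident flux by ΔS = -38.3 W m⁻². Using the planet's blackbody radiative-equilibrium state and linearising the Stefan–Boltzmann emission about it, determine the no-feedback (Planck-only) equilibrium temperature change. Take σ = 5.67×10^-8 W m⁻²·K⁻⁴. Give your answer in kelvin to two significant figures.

-3.0 kelvin

Reference equilibrium: T_e = [S(1−α)/(4σ)]^(1/4) = 209.8 K.
Only a fraction (1−α) is absorbed and it's spread over 4πR², so ΔF = (1−α)ΔS/4 = -6.224 W m⁻².
Planck response: λ_P = 4σT_e³ = 4·5.67×10⁻⁸·(209.8)³ = 2.094 W m⁻²/K.
Hence the no-feedback warming is ΔF/(4σT_e³) = -2.97 K.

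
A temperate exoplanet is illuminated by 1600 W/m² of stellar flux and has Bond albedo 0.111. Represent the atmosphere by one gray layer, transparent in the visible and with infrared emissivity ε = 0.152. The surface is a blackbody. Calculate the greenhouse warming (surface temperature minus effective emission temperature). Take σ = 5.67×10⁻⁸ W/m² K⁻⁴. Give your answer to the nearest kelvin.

6 K

Effective emission temperature (TOA balance): σT_e⁴ = S(1−α)/4 = 355.6 W/m² → T_e = 281.4 K.
For a single slab of emissivity ε, T_s⁴ = 2T_e⁴/(2−ε); thus T_s = 281.4·(1.082)^(1/4) = 287.0 K.
The atmosphere warms the surface by 5.616 K.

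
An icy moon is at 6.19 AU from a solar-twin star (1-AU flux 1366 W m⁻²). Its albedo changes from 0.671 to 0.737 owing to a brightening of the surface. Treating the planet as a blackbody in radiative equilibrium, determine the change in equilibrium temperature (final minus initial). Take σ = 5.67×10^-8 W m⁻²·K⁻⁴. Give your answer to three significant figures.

-4.62 K

Irradiance scales as 1/d², so S = 1366 W m⁻² × (1/6.19)² = 35.65 W m⁻².
With α = 0.671, T₁ = 84.80 K.
With α = 0.737, T₂ = 80.19 K.
ΔT = T₂ − T₁ = -4.616 K.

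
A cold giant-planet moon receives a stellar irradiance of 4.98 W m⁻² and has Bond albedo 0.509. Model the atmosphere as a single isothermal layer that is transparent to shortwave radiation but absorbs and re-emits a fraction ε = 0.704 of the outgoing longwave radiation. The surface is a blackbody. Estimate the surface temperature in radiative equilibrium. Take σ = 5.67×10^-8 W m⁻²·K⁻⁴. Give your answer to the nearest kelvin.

The planet radiates to space at T_e = [S(1−α)/(4σ)]^(1/4) = 57.30 K.
For a single slab of emissivity ε, T_s⁴ = 2T_e⁴/(2−ε); thus T_s = 57.30·(1.543)^(1/4) = 63.87 K.

64 K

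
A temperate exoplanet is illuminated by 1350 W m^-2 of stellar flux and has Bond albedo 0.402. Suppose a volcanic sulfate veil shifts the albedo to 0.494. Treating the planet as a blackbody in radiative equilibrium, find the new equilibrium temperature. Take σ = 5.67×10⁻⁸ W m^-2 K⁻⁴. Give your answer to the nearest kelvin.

234 K

With the new albedo, S(1−α₂)/4 = 170.8 W m^-2, so T₂ = 234.3 K.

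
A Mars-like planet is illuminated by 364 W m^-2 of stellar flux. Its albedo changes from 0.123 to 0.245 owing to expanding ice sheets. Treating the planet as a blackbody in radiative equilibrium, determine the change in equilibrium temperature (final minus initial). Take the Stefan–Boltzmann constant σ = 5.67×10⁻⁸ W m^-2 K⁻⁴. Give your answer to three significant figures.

-7.12 K

Before: T₁ = [364.0·0.877/(4σ)]^(1/4) = 193.7 K.
Final:   T₂ = [S(1−0.245)/(4σ)]^(1/4) = 186.6 K.
ΔT = T₂ − T₁ = -7.119 K.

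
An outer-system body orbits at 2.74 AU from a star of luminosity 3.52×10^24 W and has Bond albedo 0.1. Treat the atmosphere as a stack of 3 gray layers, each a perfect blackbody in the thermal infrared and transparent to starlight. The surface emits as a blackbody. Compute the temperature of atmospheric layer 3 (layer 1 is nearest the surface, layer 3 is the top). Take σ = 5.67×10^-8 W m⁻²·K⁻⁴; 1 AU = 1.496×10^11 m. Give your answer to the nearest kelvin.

51 kelvin

d = 2.74 × 1.496×10^11 m = 4.099×10^11 m.
Spreading L over a sphere of radius d: S = 3.52×10^24/(4π·4.10×10^11²) = 1.667 W m⁻².
The effective emission temperature is T_e = [S(1−α)/(4σ)]^¼ = 50.72 K.
In the N-layer model, layer k (counted from the surface) has T_k = (N+1−k)^(1/4)·T_e.
With k = 3: T_3 = (3+1−3)^¼·50.72 K = 50.72 K.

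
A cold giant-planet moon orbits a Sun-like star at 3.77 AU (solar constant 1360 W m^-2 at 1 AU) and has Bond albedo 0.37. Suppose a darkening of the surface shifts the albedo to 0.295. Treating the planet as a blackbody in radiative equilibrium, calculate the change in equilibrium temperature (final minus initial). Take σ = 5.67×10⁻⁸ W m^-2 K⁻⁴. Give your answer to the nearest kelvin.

4 K

Irradiance scales as 1/d², so S = 1360 W m^-2 × (1/3.77)² = 95.69 W m^-2.
With α = 0.37, T₁ = 127.7 K.
With α = 0.295, T₂ = 131.3 K.
Change: 131.3 − 127.7 = 3.641 K.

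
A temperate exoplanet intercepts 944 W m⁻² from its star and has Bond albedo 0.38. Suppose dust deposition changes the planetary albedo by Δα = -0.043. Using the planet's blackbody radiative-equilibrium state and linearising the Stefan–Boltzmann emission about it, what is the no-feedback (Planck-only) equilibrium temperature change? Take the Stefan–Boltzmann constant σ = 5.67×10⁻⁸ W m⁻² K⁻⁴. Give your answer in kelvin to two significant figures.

Reference equilibrium: T_e = [S(1−α)/(4σ)]^(1/4) = 225.4 K.
TOA radiative forcing: ΔF = −S·Δα/4 = −944.0·(-0.043)/4 = 10.15 W m⁻².
Planck response: λ_P = 4σT_e³ = 4·5.67×10⁻⁸·(225.4)³ = 2.597 W m⁻²/K.
Hence the no-feedback warming is ΔF/(4σT_e³) = 3.91 K.

3.9 K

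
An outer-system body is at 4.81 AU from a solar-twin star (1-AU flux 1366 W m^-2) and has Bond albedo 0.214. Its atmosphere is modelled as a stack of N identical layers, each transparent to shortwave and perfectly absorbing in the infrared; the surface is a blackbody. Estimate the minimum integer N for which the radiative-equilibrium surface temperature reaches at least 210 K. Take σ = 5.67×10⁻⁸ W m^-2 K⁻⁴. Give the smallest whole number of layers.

9

By the inverse-square law, S = 1366/4.81² = 59.04 W m^-2.
The effective emission temperature is T_e = [S(1−α)/(4σ)]^¼ = 119.6 K.
Since T_s⁴ = (N+1)T_e⁴, we need N ≥ (T_s/T_e)⁴ − 1 = 8.505.
Rounding up, N = 9.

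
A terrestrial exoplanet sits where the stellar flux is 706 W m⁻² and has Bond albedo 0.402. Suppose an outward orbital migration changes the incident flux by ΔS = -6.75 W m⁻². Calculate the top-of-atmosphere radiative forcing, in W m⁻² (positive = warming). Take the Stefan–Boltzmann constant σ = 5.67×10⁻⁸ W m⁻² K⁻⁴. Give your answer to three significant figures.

TOA radiative forcing: ΔF = (1−α)ΔS/4 = 0.598·(-6.75)/4 = -1.009 W m⁻².

-1.01 W m⁻²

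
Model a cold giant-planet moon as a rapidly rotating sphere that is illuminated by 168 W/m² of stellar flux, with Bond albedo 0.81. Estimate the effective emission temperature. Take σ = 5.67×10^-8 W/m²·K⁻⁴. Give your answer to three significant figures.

109 K

Absorbed flux (global mean): S(1−α)/4 = 168.0·0.19/4 = 7.980 W/m².
Balancing against σT⁴: T = (7.980/5.67×10⁻⁸)^(1/4) = 108.9 K.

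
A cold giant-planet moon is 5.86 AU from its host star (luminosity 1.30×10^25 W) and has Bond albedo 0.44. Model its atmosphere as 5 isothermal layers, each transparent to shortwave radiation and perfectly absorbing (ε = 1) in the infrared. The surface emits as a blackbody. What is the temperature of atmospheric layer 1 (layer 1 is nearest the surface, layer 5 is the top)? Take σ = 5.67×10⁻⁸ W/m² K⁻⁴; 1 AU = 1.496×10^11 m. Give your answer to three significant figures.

63.8 K

Orbital distance: d = 5.86 AU = 8.767×10^11 m.
Flux at the orbit: S = L/(4πd²) = 1.30×10^25/(4π·(8.77×10^11)²) = 1.346 W/m².
OLR = S(1−α)/4 = 0.1885 W/m²; the top layer radiates at T_e = 42.70 K.
Each opaque layer satisfies 2T_j⁴ = T_{j−1}⁴ + T_{j+1}⁴, giving T_k⁴ = (N+1−k)T_e⁴.
With k = 1: T_1 = (5+1−1)^¼·42.70 K = 63.85 K.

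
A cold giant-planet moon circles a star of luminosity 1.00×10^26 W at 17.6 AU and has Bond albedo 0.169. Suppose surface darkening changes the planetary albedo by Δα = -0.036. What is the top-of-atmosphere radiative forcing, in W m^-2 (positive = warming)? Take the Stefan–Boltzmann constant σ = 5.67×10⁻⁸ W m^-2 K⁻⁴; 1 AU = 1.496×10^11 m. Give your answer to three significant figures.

Orbital distance: d = 17.6 AU = 2.633×10^12 m.
S = L/(4πd²) = 1.148 W m^-2.
The change in absorbed flux is Δ[S(1−α)/4] = −SΔα/4 = 0.01033 W m^-2.

0.0103 W m^-2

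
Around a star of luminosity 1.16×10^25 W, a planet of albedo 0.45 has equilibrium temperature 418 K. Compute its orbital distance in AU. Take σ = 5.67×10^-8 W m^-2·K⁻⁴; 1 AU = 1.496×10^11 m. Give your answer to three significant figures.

0.0572 AU

Required flux: S = 4σT⁴/(1−α) = 12590 W m^-2.
S = L/(4πd²) → d = √(L/4πS) = √(1.16×10^25/(4π·12590)) = 8.563×10^9 m = 0.05724 AU.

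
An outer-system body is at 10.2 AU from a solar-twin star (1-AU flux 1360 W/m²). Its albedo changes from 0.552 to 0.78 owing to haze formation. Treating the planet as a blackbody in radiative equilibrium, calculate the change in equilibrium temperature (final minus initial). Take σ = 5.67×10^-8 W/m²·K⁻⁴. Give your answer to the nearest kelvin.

By the inverse-square law, S = 1360/10.2² = 13.07 W/m².
Before: T₁ = [13.07·0.448/(4σ)]^(1/4) = 71.28 K.
After:  T₂ = [13.07·0.22/(4σ)]^(1/4) = 59.67 K.
Change: 59.67 − 71.28 = -11.61 K.

-12 K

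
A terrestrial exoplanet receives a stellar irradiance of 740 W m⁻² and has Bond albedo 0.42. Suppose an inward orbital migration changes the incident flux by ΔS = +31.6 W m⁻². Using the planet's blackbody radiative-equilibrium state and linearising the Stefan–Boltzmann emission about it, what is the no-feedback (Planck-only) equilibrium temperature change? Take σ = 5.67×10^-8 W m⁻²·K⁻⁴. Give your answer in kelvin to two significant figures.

The baseline emission temperature is T_e = 208.6 K.
Only a fraction (1−α) is absorbed and it's spread over 4πR², so ΔF = (1−α)ΔS/4 = 4.582 W m⁻².
The Planck feedback parameter is 4σT_e³ = 2.058 W m⁻²/K.
So ΔT₀ = 4.582/2.058 = 2.23 K.

2.2 K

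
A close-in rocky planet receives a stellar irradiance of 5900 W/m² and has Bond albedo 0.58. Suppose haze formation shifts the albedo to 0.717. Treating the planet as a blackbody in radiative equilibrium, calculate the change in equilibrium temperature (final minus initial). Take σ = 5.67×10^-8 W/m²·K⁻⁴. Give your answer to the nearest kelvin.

Before: T₁ = [5900·0.42/(4σ)]^(1/4) = 323.3 K.
With α = 0.717, T₂ = 292.9 K.
ΔT = T₂ − T₁ = -30.39 K.

-30 kelvin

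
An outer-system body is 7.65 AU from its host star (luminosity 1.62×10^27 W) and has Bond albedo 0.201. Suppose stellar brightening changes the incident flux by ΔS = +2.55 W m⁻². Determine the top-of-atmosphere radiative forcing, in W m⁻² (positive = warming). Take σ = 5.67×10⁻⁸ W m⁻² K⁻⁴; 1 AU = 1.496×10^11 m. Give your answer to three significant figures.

d = 7.65 × 1.496×10^11 m = 1.144×10^12 m.
S = L/(4πd²) = 98.43 W m⁻².
Only a fraction (1−α) is absorbed and it's spread over 4πR², so ΔF = (1−α)ΔS/4 = 0.5094 W m⁻².

0.509 W m⁻²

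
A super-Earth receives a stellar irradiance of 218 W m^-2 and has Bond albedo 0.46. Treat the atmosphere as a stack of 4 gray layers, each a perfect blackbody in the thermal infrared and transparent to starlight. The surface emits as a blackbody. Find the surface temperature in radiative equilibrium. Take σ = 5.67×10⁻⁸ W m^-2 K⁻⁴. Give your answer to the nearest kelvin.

Top-of-atmosphere balance: σT_e⁴ = S(1−α)/4 = 29.43 W m^-2 → T_e = 150.9 K.
For an N-layer opaque stack, T_s⁴ = (N+1)T_e⁴, hence T_s = (5)^(1/4)×150.9 K = 225.7 K.

226 K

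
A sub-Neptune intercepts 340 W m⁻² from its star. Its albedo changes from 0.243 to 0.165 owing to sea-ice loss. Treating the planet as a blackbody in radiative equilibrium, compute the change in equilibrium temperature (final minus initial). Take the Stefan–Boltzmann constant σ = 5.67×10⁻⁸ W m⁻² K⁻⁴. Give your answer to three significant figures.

4.56 kelvin

Initial: T₁ = [S(1−0.243)/(4σ)]^(1/4) = 183.5 K.
After:  T₂ = [340.0·0.835/(4σ)]^(1/4) = 188.1 K.
Change: 188.1 − 183.5 = 4.556 K.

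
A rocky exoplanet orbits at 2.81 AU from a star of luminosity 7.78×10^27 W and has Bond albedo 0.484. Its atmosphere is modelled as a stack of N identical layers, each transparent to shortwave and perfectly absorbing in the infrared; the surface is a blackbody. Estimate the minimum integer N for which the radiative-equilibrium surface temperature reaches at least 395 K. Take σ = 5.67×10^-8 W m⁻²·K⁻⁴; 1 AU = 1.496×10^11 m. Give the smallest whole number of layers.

3

Orbital distance: d = 2.81 AU = 4.204×10^11 m.
Spreading L over a sphere of radius d: S = 7.78×10^27/(4π·4.20×10^11²) = 3503 W m⁻².
The effective emission temperature is T_e = [S(1−α)/(4σ)]^¼ = 298.8 K.
Need (N+1)T_e⁴ ≥ T_s⁴, i.e. N+1 ≥ (395/298.8)⁴ = 3.054.
Rounding up, N = 3.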